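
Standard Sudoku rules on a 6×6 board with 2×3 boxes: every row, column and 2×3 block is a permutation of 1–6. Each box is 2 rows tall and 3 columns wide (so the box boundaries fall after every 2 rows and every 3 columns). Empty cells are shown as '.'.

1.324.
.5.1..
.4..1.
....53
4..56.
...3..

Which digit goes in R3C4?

6

R1C2 = 6: row 1 has {1,2,3,4}; col 2 has {4,5}; box has {1,3,5} → only 6 remains.
R1C6 = 5: row 1 has {1,2,3,4,6}; col 6 has {3}; box has {1,2,4} → only 5 remains.
R2C1 = 2: row 2 has {1,5}; col 1 has {1,4}; box has {1,3,5,6} → only 2 remains.
R2C3 = 4: row 2 has {1,2,5}; col 3 has {3}; box has {1,2,3,5,6} → only 4 remains.
R2C5 = 3: row 2 has {1,2,4,5}; col 5 has {1,4,5,6}; box has {1,2,4,5} → only 3 remains.
R2C6 = 6: row 2 has {1,2,3,4,5}; col 6 has {3,5}; box has {1,2,3,4,5} → only 6 remains.
R3C4 = 6: row 3 has {1,4}; col 4 has {1,2,3,5}; box has {1,3,5} → only 6 remains.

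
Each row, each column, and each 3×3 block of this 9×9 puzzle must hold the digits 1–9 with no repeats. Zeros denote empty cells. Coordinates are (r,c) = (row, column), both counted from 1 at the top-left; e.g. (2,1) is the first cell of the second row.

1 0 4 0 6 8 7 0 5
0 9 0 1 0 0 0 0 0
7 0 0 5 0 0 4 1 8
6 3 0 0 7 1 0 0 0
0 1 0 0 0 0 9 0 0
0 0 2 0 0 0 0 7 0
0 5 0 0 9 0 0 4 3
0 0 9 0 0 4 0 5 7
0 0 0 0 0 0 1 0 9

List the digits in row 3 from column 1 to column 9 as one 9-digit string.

763529418

(1,2) = 2 (sole candidate).
(3,2) = 6: row 3 has {1,4,5,7,8}; col 2 has {1,2,3,5,9}; box has {1,2,4,7,9} → only 6 remains.
(3,3) = 3: row 3 has {1,4,5,6,7,8}; col 3 has {2,4,9}; box has {1,2,4,6,7,9} → only 3 remains.
(3,5) = 2: row 3 has {1,3,4,5,6,7,8}; col 5 has {6,7,9}; box has {1,5,6,8} → only 2 remains.
(3,6) = 9: row 3 has {1,2,3,4,5,6,7,8}; col 6 has {1,4,8}; box has {1,2,5,6,8} → only 9 remains.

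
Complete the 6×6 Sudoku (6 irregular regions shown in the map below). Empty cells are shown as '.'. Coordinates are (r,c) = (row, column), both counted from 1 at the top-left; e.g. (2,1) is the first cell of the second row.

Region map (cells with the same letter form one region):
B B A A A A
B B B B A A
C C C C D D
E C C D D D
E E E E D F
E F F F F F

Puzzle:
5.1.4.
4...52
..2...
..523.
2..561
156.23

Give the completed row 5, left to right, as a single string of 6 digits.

(1,6) = 6 (sole candidate).
(2,3) = 3 (sole candidate).
(3,5) = 1 (sole candidate).
(4,1) = 6 (sole candidate).
(4,6) = 4 (sole candidate).
(5,3) = 4: row 5 has {1,2,5,6}; col 3 has {1,2,3,5,6}; region has {1,2,5,6} → only 4 remains.
(6,4) = 4 (sole candidate).
(1,2) = 2 (sole candidate).
(1,4) = 3 (sole candidate).
(3,1) = 3 (sole candidate).
(3,4) = 6 (sole candidate).
(3,6) = 5 (sole candidate).
(4,2) = 1 (sole candidate).
(5,2) = 3: row 5 has {1,2,4,5,6}; col 2 has {1,2,5}; region has {1,2,4,5,6} → only 3 remains.

234561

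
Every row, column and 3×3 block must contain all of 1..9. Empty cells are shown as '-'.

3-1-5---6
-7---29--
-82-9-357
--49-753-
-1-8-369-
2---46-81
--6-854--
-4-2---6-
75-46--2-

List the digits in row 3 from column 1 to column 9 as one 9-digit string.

682194357

row 1, column 2 = 9: row 1 has {1,3,5,6}; col 2 has {1,4,5,7,8}; box has {1,2,3,7,8} → only 9 remains.
row 1, column 4 = 7: row 1 has {1,3,5,6,9}; col 4 has {2,4,8,9}; box has {2,5,9} → only 7 remains.
row 1, column 8 = 4: row 1 has {1,3,5,6,7,9}; col 8 has {2,3,5,6,8,9}; box has {3,5,6,7,9} → only 4 remains.
row 2, column 3 = 5: row 2 has {2,7,9}; col 3 has {1,2,4,6}; box has {1,2,3,7,8,9} → only 5 remains.
row 2, column 8 = 1: row 2 has {2,5,7,9}; col 8 has {2,3,4,5,6,8,9}; box has {3,4,5,6,7,9} → only 1 remains.
row 2, column 9 = 8: row 2 has {1,2,5,7,9}; col 9 has {1,6,7}; box has {1,3,4,5,6,7,9} → only 8 remains.
row 4, column 2 = 6: row 4 has {3,4,5,7,9}; col 2 has {1,4,5,7,8,9}; box has {1,2,4} → only 6 remains.
row 4, column 9 = 2: row 4 has {3,4,5,6,7,9}; col 9 has {1,6,7,8}; box has {1,3,5,6,8,9} → only 2 remains.
row 5, column 1 = 5: row 5 has {1,3,6,8,9}; col 1 has {2,3,7}; box has {1,2,4,6} → only 5 remains.
row 5, column 3 = 7: row 5 has {1,3,5,6,8,9}; col 3 has {1,2,4,5,6}; box has {1,2,4,5,6} → only 7 remains.
row 5, column 5 = 2: row 5 has {1,3,5,6,7,8,9}; col 5 has {4,5,6,8,9}; box has {3,4,6,7,8,9} → only 2 remains.
row 5, column 9 = 4: row 5 has {1,2,3,5,6,7,8,9}; col 9 has {1,2,6,7,8}; box has {1,2,3,5,6,8,9} → only 4 remains.
row 6, column 2 = 3: row 6 has {1,2,4,6,8}; col 2 has {1,4,5,6,7,8,9}; box has {1,2,4,5,6,7} → only 3 remains.
row 6, column 3 = 9: row 6 has {1,2,3,4,6,8}; col 3 has {1,2,4,5,6,7}; box has {1,2,3,4,5,6,7} → only 9 remains.
row 6, column 4 = 5: row 6 has {1,2,3,4,6,8,9}; col 4 has {2,4,7,8,9}; box has {2,3,4,6,7,8,9} → only 5 remains.
row 6, column 7 = 7: row 6 has {1,2,3,4,5,6,8,9}; col 7 has {3,4,5,6,9}; box has {1,2,3,4,5,6,8,9} → only 7 remains.
row 7, column 2 = 2: row 7 has {4,5,6,8}; col 2 has {1,3,4,5,6,7,8,9}; box has {4,5,6,7} → only 2 remains.
row 7, column 8 = 7: row 7 has {2,4,5,6,8}; col 8 has {1,2,3,4,5,6,8,9}; box has {2,4,6} → only 7 remains.
row 1, column 6 = 8: row 1 has {1,3,4,5,6,7,9}; col 6 has {2,3,5,6,7}; box has {2,5,7,9} → only 8 remains.
row 1, column 7 = 2: row 1 has {1,3,4,5,6,7,8,9}; col 7 has {3,4,5,6,7,9}; box has {1,3,4,5,6,7,8,9} → only 2 remains.
row 2, column 5 = 3: row 2 has {1,2,5,7,8,9}; col 5 has {2,4,5,6,8,9}; box has {2,5,7,8,9} → only 3 remains.
row 4, column 1 = 8: row 4 has {2,3,4,5,6,7,9}; col 1 has {2,3,5,7}; box has {1,2,3,4,5,6,7,9} → only 8 remains.
row 4, column 5 = 1: row 4 has {2,3,4,5,6,7,8,9}; col 5 has {2,3,4,5,6,8,9}; box has {2,3,4,5,6,7,8,9} → only 1 remains.
row 8, column 5 = 7: row 8 has {2,4,6}; col 5 has {1,2,3,4,5,6,8,9}; box has {2,4,5,6,8} → only 7 remains.
row 2, column 4 = 6: row 2 has {1,2,3,5,7,8,9}; col 4 has {2,4,5,7,8,9}; box has {2,3,5,7,8,9} → only 6 remains.
row 3, column 4 = 1: row 3 has {2,3,5,7,8,9}; col 4 has {2,4,5,6,7,8,9}; box has {2,3,5,6,7,8,9} → only 1 remains.
row 3, column 6 = 4: row 3 has {1,2,3,5,7,8,9}; col 6 has {2,3,5,6,7,8}; box has {1,2,3,5,6,7,8,9} → only 4 remains.
row 7, column 4 = 3: row 7 has {2,4,5,6,7,8}; col 4 has {1,2,4,5,6,7,8,9}; box has {2,4,5,6,7,8} → only 3 remains.
row 7, column 9 = 9: row 7 has {2,3,4,5,6,7,8}; col 9 has {1,2,4,6,7,8}; box has {2,4,6,7} → only 9 remains.
row 9, column 9 = 3: row 9 has {2,4,5,6,7}; col 9 has {1,2,4,6,7,8,9}; box has {2,4,6,7,9} → only 3 remains.
row 2, column 1 = 4: row 2 has {1,2,3,5,6,7,8,9}; col 1 has {2,3,5,7,8}; box has {1,2,3,5,7,8,9} → only 4 remains.
row 3, column 1 = 6: row 3 has {1,2,3,4,5,7,8,9}; col 1 has {2,3,4,5,7,8}; box has {1,2,3,4,5,7,8,9} → only 6 remains.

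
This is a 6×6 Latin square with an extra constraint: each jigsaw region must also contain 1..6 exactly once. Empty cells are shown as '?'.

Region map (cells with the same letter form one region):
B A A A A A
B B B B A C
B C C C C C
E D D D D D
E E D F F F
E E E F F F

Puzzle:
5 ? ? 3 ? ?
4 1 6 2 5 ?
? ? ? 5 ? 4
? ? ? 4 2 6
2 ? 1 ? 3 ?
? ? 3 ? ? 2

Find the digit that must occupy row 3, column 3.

row 1, column 6 = 1: row 1 has {3,5}; col 6 has {2,4,6}; region has {3,5} → only 1 remains.
row 2, column 6 = 3: row 2 has {1,2,4,5,6}; col 6 has {1,2,4,6}; region has {4,5} → only 3 remains.
row 3, column 1 = 3: row 3 has {4,5}; col 1 has {2,4,5}; region has {1,2,4,5,6} → only 3 remains.
row 3, column 3 = 2: row 3 has {3,4,5}; col 3 has {1,3,6}; region has {3,4,5} → only 2 remains.

2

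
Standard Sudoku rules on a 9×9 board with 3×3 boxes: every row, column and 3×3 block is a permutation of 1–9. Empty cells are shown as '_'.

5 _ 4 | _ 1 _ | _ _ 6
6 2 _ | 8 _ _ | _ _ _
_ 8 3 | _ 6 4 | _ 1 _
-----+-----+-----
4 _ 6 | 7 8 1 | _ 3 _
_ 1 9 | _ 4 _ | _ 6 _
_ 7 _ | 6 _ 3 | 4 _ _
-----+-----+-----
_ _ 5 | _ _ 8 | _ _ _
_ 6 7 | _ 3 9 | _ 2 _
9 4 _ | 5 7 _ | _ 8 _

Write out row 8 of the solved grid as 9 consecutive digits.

R1C2 = 9: row 1 has {1,4,5,6}; col 2 has {1,2,4,6,7,8}; box has {2,3,4,5,6,8} → only 9 remains.
R1C8 = 7: row 1 has {1,4,5,6,9}; col 8 has {1,2,3,6,8}; box has {1,6} → only 7 remains.
R2C3 = 1: row 2 has {2,6,8}; col 3 has {3,4,5,6,7,9}; box has {2,3,4,5,6,8,9} → only 1 remains.
R3C1 = 7: row 3 has {1,3,4,6,8}; col 1 has {4,5,6,9}; box has {1,2,3,4,5,6,8,9} → only 7 remains.
R4C2 = 5: row 4 has {1,3,4,6,7,8}; col 2 has {1,2,4,6,7,8,9}; box has {1,4,6,7,9} → only 5 remains.
R5C4 = 2: row 5 has {1,4,6,9}; col 4 has {5,6,7,8}; box has {1,3,4,6,7,8} → only 2 remains.
R5C6 = 5: row 5 has {1,2,4,6,9}; col 6 has {1,3,4,8,9}; box has {1,2,3,4,6,7,8} → only 5 remains.
R6C5 = 9: row 6 has {3,4,6,7}; col 5 has {1,3,4,6,7,8}; box has {1,2,3,4,5,6,7,8} → only 9 remains.
R6C8 = 5: row 6 has {3,4,6,7,9}; col 8 has {1,2,3,6,7,8}; box has {3,4,6} → only 5 remains.
R7C2 = 3: row 7 has {5,8}; col 2 has {1,2,4,5,6,7,8,9}; box has {4,5,6,7,9} → only 3 remains.
R7C5 = 2: row 7 has {3,5,8}; col 5 has {1,3,4,6,7,8,9}; box has {3,5,7,8,9} → only 2 remains.
R9C3 = 2: row 9 has {4,5,7,8,9}; col 3 has {1,3,4,5,6,7,9}; box has {3,4,5,6,7,9} → only 2 remains.
R9C6 = 6: row 9 has {2,4,5,7,8,9}; col 6 has {1,3,4,5,8,9}; box has {2,3,5,7,8,9} → only 6 remains.
R1C4 = 3: row 1 has {1,4,5,6,7,9}; col 4 has {2,5,6,7,8}; box has {1,4,6,8} → only 3 remains.
R1C6 = 2: row 1 has {1,3,4,5,6,7,9}; col 6 has {1,3,4,5,6,8,9}; box has {1,3,4,6,8} → only 2 remains.
R1C7 = 8: row 1 has {1,2,3,4,5,6,7,9}; col 7 has {4}; box has {1,6,7} → only 8 remains.
R2C5 = 5: row 2 has {1,2,6,8}; col 5 has {1,2,3,4,6,7,8,9}; box has {1,2,3,4,6,8} → only 5 remains.
R2C6 = 7: row 2 has {1,2,5,6,8}; col 6 has {1,2,3,4,5,6,8,9}; box has {1,2,3,4,5,6,8} → only 7 remains.
R3C4 = 9: row 3 has {1,3,4,6,7,8}; col 4 has {2,3,5,6,7,8}; box has {1,2,3,4,5,6,7,8} → only 9 remains.
R5C7 = 7: row 5 has {1,2,4,5,6,9}; col 7 has {4,8}; box has {3,4,5,6} → only 7 remains.
R5C9 = 8: row 5 has {1,2,4,5,6,7,9}; col 9 has {6}; box has {3,4,5,6,7} → only 8 remains.
R6C3 = 8: row 6 has {3,4,5,6,7,9}; col 3 has {1,2,3,4,5,6,7,9}; box has {1,4,5,6,7,9} → only 8 remains.
R7C1 = 1: row 7 has {2,3,5,8}; col 1 has {4,5,6,7,9}; box has {2,3,4,5,6,7,9} → only 1 remains.
R7C4 = 4: row 7 has {1,2,3,5,8}; col 4 has {2,3,5,6,7,8,9}; box has {2,3,5,6,7,8,9} → only 4 remains.
R7C8 = 9: row 7 has {1,2,3,4,5,8}; col 8 has {1,2,3,5,6,7,8}; box has {2,8} → only 9 remains.
R7C9 = 7: row 7 has {1,2,3,4,5,8,9}; col 9 has {6,8}; box has {2,8,9} → only 7 remains.
R8C1 = 8: row 8 has {2,3,6,7,9}; col 1 has {1,4,5,6,7,9}; box has {1,2,3,4,5,6,7,9} → only 8 remains.
R8C4 = 1: row 8 has {2,3,6,7,8,9}; col 4 has {2,3,4,5,6,7,8,9}; box has {2,3,4,5,6,7,8,9} → only 1 remains.
R8C7 = 5: row 8 has {1,2,3,6,7,8,9}; col 7 has {4,7,8}; box has {2,7,8,9} → only 5 remains.
R8C9 = 4: row 8 has {1,2,3,5,6,7,8,9}; col 9 has {6,7,8}; box has {2,5,7,8,9} → only 4 remains.

867139524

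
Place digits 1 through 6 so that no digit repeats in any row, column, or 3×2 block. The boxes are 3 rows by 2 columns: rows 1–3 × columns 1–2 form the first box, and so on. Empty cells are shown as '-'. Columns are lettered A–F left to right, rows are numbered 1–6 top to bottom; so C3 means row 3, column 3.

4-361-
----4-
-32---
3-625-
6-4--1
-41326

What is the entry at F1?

C2 = 5: row 2 has {4}; col 3 has {1,2,3,4,6}; box has {2,3,6} → only 5 remains.
D2 = 1: row 2 has {4,5}; col 4 has {2,3,6}; box has {2,3,5,6} → only 1 remains.
D3 = 4: row 3 has {2,3}; col 4 has {1,2,3,6}; box has {1,2,3,5,6} → only 4 remains.
E3 = 6: row 3 has {2,3,4}; col 5 has {1,2,4,5}; box has {1,4} → only 6 remains.
F3 = 5: row 3 has {2,3,4,6}; col 6 has {1,6}; box has {1,4,6} → only 5 remains.
B4 = 1: row 4 has {2,3,5,6}; col 2 has {3,4}; box has {3,4,6} → only 1 remains.
F4 = 4: row 4 has {1,2,3,5,6}; col 6 has {1,5,6}; box has {1,2,5,6} → only 4 remains.
D5 = 5: row 5 has {1,4,6}; col 4 has {1,2,3,4,6}; box has {1,2,3,4,6} → only 5 remains.
E5 = 3: row 5 has {1,4,5,6}; col 5 has {1,2,4,5,6}; box has {1,2,4,5,6} → only 3 remains.
A6 = 5: row 6 has {1,2,3,4,6}; col 1 has {3,4,6}; box has {1,3,4,6} → only 5 remains.
F1 = 2: row 1 has {1,3,4,6}; col 6 has {1,4,5,6}; box has {1,4,5,6} → only 2 remains.

2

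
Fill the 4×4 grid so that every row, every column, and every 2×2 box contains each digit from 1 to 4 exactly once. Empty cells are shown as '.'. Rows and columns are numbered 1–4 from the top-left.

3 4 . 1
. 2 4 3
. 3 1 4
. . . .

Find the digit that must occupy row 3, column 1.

2

row 1, column 3 = 2 (sole candidate).
row 2, column 1 = 1 (sole candidate).
row 3, column 1 = 2: row 3 has {1,3,4}; col 1 has {1,3}; box has {3} → only 2 remains.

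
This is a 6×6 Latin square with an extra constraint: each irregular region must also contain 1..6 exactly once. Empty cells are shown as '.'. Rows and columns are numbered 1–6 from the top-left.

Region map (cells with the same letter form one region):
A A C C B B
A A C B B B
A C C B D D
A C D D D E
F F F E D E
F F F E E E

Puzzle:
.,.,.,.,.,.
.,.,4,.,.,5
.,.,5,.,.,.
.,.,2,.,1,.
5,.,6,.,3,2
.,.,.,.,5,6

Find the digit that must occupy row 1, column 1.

row 3, column 6 = 4 (sole candidate).
row 4, column 6 = 3 (sole candidate).
row 1, column 6 = 1 (sole candidate).
row 3, column 5 = 6 (sole candidate).
row 4, column 2 = 6 (sole candidate).
row 4, column 4 = 5 (sole candidate).
row 1, column 3 = 3 (sole candidate).
row 1, column 4 = 2 (sole candidate).
row 1, column 5 = 4 (sole candidate).
row 2, column 5 = 2 (sole candidate).
row 3, column 2 = 1 (sole candidate).
row 3, column 4 = 3 (sole candidate).
row 4, column 1 = 4 (sole candidate).
row 5, column 2 = 4 (sole candidate).
row 5, column 4 = 1 (sole candidate).
row 6, column 3 = 1 (sole candidate).
row 6, column 4 = 4 (sole candidate).
row 1, column 1 = 6: row 1 has {1,2,3,4}; col 1 has {4,5}; region has {4} → only 6 remains.

6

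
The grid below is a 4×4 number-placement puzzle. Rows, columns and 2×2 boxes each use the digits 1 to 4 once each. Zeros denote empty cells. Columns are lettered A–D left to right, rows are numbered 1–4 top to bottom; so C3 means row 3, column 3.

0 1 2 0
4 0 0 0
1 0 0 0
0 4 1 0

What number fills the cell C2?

A1 = 3: row 1 has {1,2}; col 1 has {1,4}; box has {1,4} → only 3 remains.
D1 = 4: row 1 has {1,2,3}; col 4 has {}; box has {2} → only 4 remains.
B2 = 2: row 2 has {4}; col 2 has {1,4}; box has {1,3,4} → only 2 remains.
C2 = 3: row 2 has {2,4}; col 3 has {1,2}; box has {2,4} → only 3 remains.

3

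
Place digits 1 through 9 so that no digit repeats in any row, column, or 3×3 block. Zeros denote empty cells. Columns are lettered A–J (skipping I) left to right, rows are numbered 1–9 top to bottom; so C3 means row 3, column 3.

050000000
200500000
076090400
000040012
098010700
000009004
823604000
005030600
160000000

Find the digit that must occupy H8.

2

A3 = 3: row 3 has {4,6,7,9}; col 1 has {1,2,8}; box has {2,5,6,7} → only 3 remains.
B4 = 3: row 4 has {1,2,4}; col 2 has {2,5,6,7,9}; box has {8,9} → only 3 remains.
C4 = 7: row 4 has {1,2,3,4}; col 3 has {3,5,6,8}; box has {3,8,9} → only 7 remains.
D4 = 8: row 4 has {1,2,3,4,7}; col 4 has {5,6}; box has {1,4,9} → only 8 remains.
B6 = 1: row 6 has {4,9}; col 2 has {2,3,5,6,7,9}; box has {3,7,8,9} → only 1 remains.
C6 = 2: row 6 has {1,4,9}; col 3 has {3,5,6,7,8}; box has {1,3,7,8,9} → only 2 remains.
B8 = 4: row 8 has {3,5,6}; col 2 has {1,2,3,5,6,7,9}; box has {1,2,3,5,6,8} → only 4 remains.
C9 = 9: row 9 has {1,6}; col 3 has {2,3,5,6,7,8}; box has {1,2,3,4,5,6,8} → only 9 remains.
B2 = 8: row 2 has {2,5}; col 2 has {1,2,3,4,5,6,7,9}; box has {2,3,5,6,7} → only 8 remains.
A8 = 7: row 8 has {3,4,5,6}; col 1 has {1,2,3,8}; box has {1,2,3,4,5,6,8,9} → only 7 remains.
C2 = 4: in row 2, 4 can only go here (every other open cell in that row sees a 4).
A1 = 9: row 1 has {5}; col 1 has {1,2,3,7,8}; box has {2,3,4,5,6,7,8} → only 9 remains.
C1 = 1: row 1 has {5,9}; col 3 has {2,3,4,5,6,7,8,9}; box has {2,3,4,5,6,7,8,9} → only 1 remains.
D1 = 4: in row 1, 4 can only go here (every other open cell in that row sees a 4).
G4 = 9: in row 4, 9 can only go here (every other open cell in that row sees a 9).
A5 = 4: in row 5, 4 can only go here (every other open cell in that row sees a 4).
H9 = 4: in row 9, 4 can only go here (every other open cell in that row sees a 4).
D8 = 9: in column 4, 9 can only go here (every other open cell in that column sees a 9).
D3 = 1: in column 4, 1 can only go here (every other open cell in that column sees a 1).
F8 = 1: in column 6, 1 can only go here (every other open cell in that column sees a 1).
J8 = 8: row 8 has {1,3,4,5,6,7,9}; col 9 has {2,4}; box has {4,6} → only 8 remains.
J3 = 5: row 3 has {1,3,4,6,7,9}; col 9 has {2,4,8}; box has {4} → only 5 remains.
H8 = 2: row 8 has {1,3,4,5,6,7,8,9}; col 8 has {1,4}; box has {4,6,8} → only 2 remains.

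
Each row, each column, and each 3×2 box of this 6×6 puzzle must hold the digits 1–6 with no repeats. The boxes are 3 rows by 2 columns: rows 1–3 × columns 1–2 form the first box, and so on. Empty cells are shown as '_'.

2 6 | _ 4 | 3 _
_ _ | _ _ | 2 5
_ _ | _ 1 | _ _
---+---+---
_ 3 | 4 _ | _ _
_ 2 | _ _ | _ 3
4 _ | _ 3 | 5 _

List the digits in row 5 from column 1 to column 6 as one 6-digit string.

621543

row 1, column 3 = 5: row 1 has {2,3,4,6}; col 3 has {4}; box has {1,4} → only 5 remains.
row 1, column 6 = 1: row 1 has {2,3,4,5,6}; col 6 has {3,5}; box has {2,3,5} → only 1 remains.
row 2, column 4 = 6: row 2 has {2,5}; col 4 has {1,3,4}; box has {1,4,5} → only 6 remains.
row 5, column 4 = 5: row 5 has {2,3}; col 4 has {1,3,4,6}; box has {3,4} → only 5 remains.
row 6, column 2 = 1: row 6 has {3,4,5}; col 2 has {2,3,6}; box has {2,3,4} → only 1 remains.
row 2, column 2 = 4: row 2 has {2,5,6}; col 2 has {1,2,3,6}; box has {2,6} → only 4 remains.
row 2, column 3 = 3: row 2 has {2,4,5,6}; col 3 has {4,5}; box has {1,4,5,6} → only 3 remains.
row 3, column 2 = 5: row 3 has {1}; col 2 has {1,2,3,4,6}; box has {2,4,6} → only 5 remains.
row 3, column 3 = 2: row 3 has {1,5}; col 3 has {3,4,5}; box has {1,3,4,5,6} → only 2 remains.
row 4, column 4 = 2: row 4 has {3,4}; col 4 has {1,3,4,5,6}; box has {3,4,5} → only 2 remains.
row 4, column 6 = 6: row 4 has {2,3,4}; col 6 has {1,3,5}; box has {3,5} → only 6 remains.
row 5, column 1 = 6: row 5 has {2,3,5}; col 1 has {2,4}; box has {1,2,3,4} → only 6 remains.
row 5, column 3 = 1: row 5 has {2,3,5,6}; col 3 has {2,3,4,5}; box has {2,3,4,5} → only 1 remains.
row 5, column 5 = 4: row 5 has {1,2,3,5,6}; col 5 has {2,3,5}; box has {3,5,6} → only 4 remains.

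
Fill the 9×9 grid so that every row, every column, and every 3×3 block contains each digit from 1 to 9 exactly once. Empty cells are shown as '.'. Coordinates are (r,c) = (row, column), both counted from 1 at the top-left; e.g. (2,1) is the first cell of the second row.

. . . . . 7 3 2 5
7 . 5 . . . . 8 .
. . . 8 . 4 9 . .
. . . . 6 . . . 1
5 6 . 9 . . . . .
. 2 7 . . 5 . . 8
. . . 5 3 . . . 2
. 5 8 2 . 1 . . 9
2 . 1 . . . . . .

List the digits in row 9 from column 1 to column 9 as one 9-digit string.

(3,5) = 5 (hidden single in row 3).
(3,3) = 2 (hidden single in row 3).
(5,5) = 1 (hidden single in row 5).
(1,5) = 9 (sole candidate).
(2,5) = 2 (sole candidate).
(6,5) = 4 (sole candidate).
(6,7) = 6 (sole candidate).
(8,5) = 7 (sole candidate).
(8,7) = 4 (sole candidate).
(9,5) = 8: row 9 has {1,2}; col 5 has {1,2,3,4,5,6,7,9}; box has {1,2,3,5,7} → only 8 remains.
(2,7) = 1 (sole candidate).
(6,4) = 3 (sole candidate).
(6,8) = 9 (sole candidate).
(2,4) = 6 (sole candidate).
(2,6) = 3 (sole candidate).
(2,9) = 4 (sole candidate).
(4,4) = 7 (sole candidate).
(6,1) = 1 (sole candidate).
(9,4) = 4: row 9 has {1,2,8}; col 4 has {2,3,5,6,7,8,9}; box has {1,2,3,5,7,8} → only 4 remains.
(1,4) = 1 (sole candidate).
(2,2) = 9 (sole candidate).
(3,2) = 1 (hidden single in row 3).
(3,1) = 3 (hidden single in row 3).
(8,1) = 6 (sole candidate).
(8,8) = 3 (sole candidate).
(1,3) = 6 (hidden single in row 1).
(5,6) = 8 (hidden single in row 5).
(4,6) = 2 (sole candidate).
(4,7) = 5 (sole candidate).
(4,8) = 4 (sole candidate).
(5,8) = 7 (sole candidate).
(5,9) = 3 (sole candidate).
(9,7) = 7: row 9 has {1,2,4,8}; col 7 has {1,3,4,5,6,9}; box has {2,3,4,9} → only 7 remains.
(9,9) = 6: row 9 has {1,2,4,7,8}; col 9 has {1,2,3,4,5,8,9}; box has {2,3,4,7,9} → only 6 remains.
(3,8) = 6 (sole candidate).
(3,9) = 7 (sole candidate).
(5,3) = 4 (sole candidate).
(5,7) = 2 (sole candidate).
(7,3) = 9 (sole candidate).
(7,6) = 6 (sole candidate).
(7,7) = 8 (sole candidate).
(7,8) = 1 (sole candidate).
(9,2) = 3: row 9 has {1,2,4,6,7,8}; col 2 has {1,2,5,6,9}; box has {1,2,5,6,8,9} → only 3 remains.
(9,6) = 9: row 9 has {1,2,3,4,6,7,8}; col 6 has {1,2,3,4,5,6,7,8}; box has {1,2,3,4,5,6,7,8} → only 9 remains.
(9,8) = 5: row 9 has {1,2,3,4,6,7,8,9}; col 8 has {1,2,3,4,6,7,8,9}; box has {1,2,3,4,6,7,8,9} → only 5 remains.

231489756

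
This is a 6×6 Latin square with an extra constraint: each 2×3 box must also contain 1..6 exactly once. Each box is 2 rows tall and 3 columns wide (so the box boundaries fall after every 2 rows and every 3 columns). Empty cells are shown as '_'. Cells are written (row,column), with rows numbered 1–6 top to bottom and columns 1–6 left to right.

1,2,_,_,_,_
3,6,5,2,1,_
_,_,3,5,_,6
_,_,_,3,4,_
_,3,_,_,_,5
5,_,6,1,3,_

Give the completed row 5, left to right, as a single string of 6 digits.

231465

(1,3) = 4: row 1 has {1,2}; col 3 has {3,5,6}; box has {1,2,3,5,6} → only 4 remains.
(1,4) = 6: row 1 has {1,2,4}; col 4 has {1,2,3,5}; box has {1,2} → only 6 remains.
(1,5) = 5: row 1 has {1,2,4,6}; col 5 has {1,3,4}; box has {1,2,6} → only 5 remains.
(1,6) = 3: row 1 has {1,2,4,5,6}; col 6 has {5,6}; box has {1,2,5,6} → only 3 remains.
(2,6) = 4: row 2 has {1,2,3,5,6}; col 6 has {3,5,6}; box has {1,2,3,5,6} → only 4 remains.
(3,5) = 2: row 3 has {3,5,6}; col 5 has {1,3,4,5}; box has {3,4,5,6} → only 2 remains.
(4,6) = 1: row 4 has {3,4}; col 6 has {3,4,5,6}; box has {2,3,4,5,6} → only 1 remains.
(5,4) = 4: row 5 has {3,5}; col 4 has {1,2,3,5,6}; box has {1,3,5} → only 4 remains.
(5,5) = 6: row 5 has {3,4,5}; col 5 has {1,2,3,4,5}; box has {1,3,4,5} → only 6 remains.
(6,2) = 4: row 6 has {1,3,5,6}; col 2 has {2,3,6}; box has {3,5,6} → only 4 remains.
(6,6) = 2: row 6 has {1,3,4,5,6}; col 6 has {1,3,4,5,6}; box has {1,3,4,5,6} → only 2 remains.
(3,1) = 4: row 3 has {2,3,5,6}; col 1 has {1,3,5}; box has {3} → only 4 remains.
(3,2) = 1: row 3 has {2,3,4,5,6}; col 2 has {2,3,4,6}; box has {3,4} → only 1 remains.
(4,2) = 5: row 4 has {1,3,4}; col 2 has {1,2,3,4,6}; box has {1,3,4} → only 5 remains.
(4,3) = 2: row 4 has {1,3,4,5}; col 3 has {3,4,5,6}; box has {1,3,4,5} → only 2 remains.
(5,1) = 2: row 5 has {3,4,5,6}; col 1 has {1,3,4,5}; box has {3,4,5,6} → only 2 remains.
(5,3) = 1: row 5 has {2,3,4,5,6}; col 3 has {2,3,4,5,6}; box has {2,3,4,5,6} → only 1 remains.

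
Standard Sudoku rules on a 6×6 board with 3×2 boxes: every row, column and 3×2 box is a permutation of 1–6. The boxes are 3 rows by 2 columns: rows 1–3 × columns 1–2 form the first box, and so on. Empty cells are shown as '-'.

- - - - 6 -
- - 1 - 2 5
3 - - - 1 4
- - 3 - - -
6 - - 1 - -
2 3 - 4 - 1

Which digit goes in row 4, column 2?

row 1, column 6 = 3 (sole candidate).
row 2, column 1 = 4 (sole candidate).
row 2, column 2 = 6 (sole candidate).
row 2, column 4 = 3 (sole candidate).
row 5, column 6 = 2 (sole candidate).
row 6, column 5 = 5 (sole candidate).
row 4, column 5 = 4 (sole candidate).
row 4, column 6 = 6 (sole candidate).
row 5, column 3 = 5 (sole candidate).
row 5, column 5 = 3 (sole candidate).
row 6, column 3 = 6 (sole candidate).
row 3, column 3 = 2 (sole candidate).
row 4, column 4 = 2 (sole candidate).
row 5, column 2 = 4 (sole candidate).
row 1, column 3 = 4 (sole candidate).
row 1, column 4 = 5 (sole candidate).
row 3, column 2 = 5 (sole candidate).
row 3, column 4 = 6 (sole candidate).
row 4, column 2 = 1: row 4 has {2,3,4,6}; col 2 has {3,4,5,6}; box has {2,3,4,6} → only 1 remains.

1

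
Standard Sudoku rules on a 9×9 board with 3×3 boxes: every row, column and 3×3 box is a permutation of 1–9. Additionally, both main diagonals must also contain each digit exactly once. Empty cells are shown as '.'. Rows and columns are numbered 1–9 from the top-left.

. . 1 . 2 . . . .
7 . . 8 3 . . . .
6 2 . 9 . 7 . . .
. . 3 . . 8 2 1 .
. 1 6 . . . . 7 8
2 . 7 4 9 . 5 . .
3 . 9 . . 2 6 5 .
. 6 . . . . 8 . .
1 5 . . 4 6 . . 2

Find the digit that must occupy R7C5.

R2C8 = 2 (sole candidate).
R3C7 = 3 (sole candidate).
R5C5 = 5 (sole candidate).
R5C6 = 3 (sole candidate).
R6C2 = 8 (sole candidate).
R6C6 = 1 (sole candidate).
R8C1 = 4 (sole candidate).
R8C3 = 2 (sole candidate).
R9C3 = 8 (sole candidate).
R1C9 = 7 (sole candidate).
R3C3 = 4 (sole candidate).
R3C5 = 1 (sole candidate).
R3C8 = 8 (sole candidate).
R3C9 = 5 (sole candidate).
R4C4 = 7 (sole candidate).
R4C5 = 6 (sole candidate).
R5C1 = 9 (sole candidate).
R5C4 = 2 (sole candidate).
R5C7 = 4 (sole candidate).
R7C2 = 7 (sole candidate).
R7C4 = 1 (sole candidate).
R7C5 = 8: row 7 has {1,2,3,5,6,7,9}; col 5 has {1,2,3,4,5,6,9}; box has {1,2,4,6} → only 8 remains.

8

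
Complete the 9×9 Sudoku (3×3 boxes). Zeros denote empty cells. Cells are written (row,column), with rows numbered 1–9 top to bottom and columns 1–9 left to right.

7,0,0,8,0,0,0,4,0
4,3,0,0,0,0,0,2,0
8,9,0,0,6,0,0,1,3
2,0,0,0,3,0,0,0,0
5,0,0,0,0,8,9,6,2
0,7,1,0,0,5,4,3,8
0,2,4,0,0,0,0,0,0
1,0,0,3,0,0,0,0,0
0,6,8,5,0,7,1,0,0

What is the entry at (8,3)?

(5,2) = 4: row 5 has {2,5,6,8,9}; col 2 has {2,3,6,7,9}; box has {1,2,5,7} → only 4 remains.
(5,3) = 3: row 5 has {2,4,5,6,8,9}; col 3 has {1,4,8}; box has {1,2,4,5,7} → only 3 remains.
(8,2) = 5: row 8 has {1,3}; col 2 has {2,3,4,6,7,9}; box has {1,2,4,6,8} → only 5 remains.
(9,8) = 9: row 9 has {1,5,6,7,8}; col 8 has {1,2,3,4,6}; box has {1} → only 9 remains.
(9,9) = 4: row 9 has {1,5,6,7,8,9}; col 9 has {2,3,8}; box has {1,9} → only 4 remains.
(1,2) = 1: row 1 has {4,7,8}; col 2 has {2,3,4,5,6,7,9}; box has {3,4,7,8,9} → only 1 remains.
(4,2) = 8: row 4 has {2,3}; col 2 has {1,2,3,4,5,6,7,9}; box has {1,2,3,4,5,7} → only 8 remains.
(9,1) = 3: row 9 has {1,4,5,6,7,8,9}; col 1 has {1,2,4,5,7,8}; box has {1,2,4,5,6,8} → only 3 remains.
(9,5) = 2: row 9 has {1,3,4,5,6,7,8,9}; col 5 has {3,6}; box has {3,5,7} → only 2 remains.
(6,5) = 9: row 6 has {1,3,4,5,7,8}; col 5 has {2,3,6}; box has {3,5,8} → only 9 remains.
(7,1) = 9: row 7 has {2,4}; col 1 has {1,2,3,4,5,7,8}; box has {1,2,3,4,5,6,8} → only 9 remains.
(8,3) = 7: row 8 has {1,3,5}; col 3 has {1,3,4,8}; box has {1,2,3,4,5,6,8,9} → only 7 remains.

7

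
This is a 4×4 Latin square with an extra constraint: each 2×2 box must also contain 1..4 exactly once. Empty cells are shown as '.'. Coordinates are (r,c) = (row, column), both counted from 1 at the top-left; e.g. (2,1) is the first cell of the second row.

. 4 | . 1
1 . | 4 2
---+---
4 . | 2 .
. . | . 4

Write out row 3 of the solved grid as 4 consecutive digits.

(1,3) = 3: row 1 has {1,4}; col 3 has {2,4}; box has {1,2,4} → only 3 remains.
(2,2) = 3: row 2 has {1,2,4}; col 2 has {4}; box has {1,4} → only 3 remains.
(3,2) = 1: row 3 has {2,4}; col 2 has {3,4}; box has {4} → only 1 remains.
(3,4) = 3: row 3 has {1,2,4}; col 4 has {1,2,4}; box has {2,4} → only 3 remains.

4123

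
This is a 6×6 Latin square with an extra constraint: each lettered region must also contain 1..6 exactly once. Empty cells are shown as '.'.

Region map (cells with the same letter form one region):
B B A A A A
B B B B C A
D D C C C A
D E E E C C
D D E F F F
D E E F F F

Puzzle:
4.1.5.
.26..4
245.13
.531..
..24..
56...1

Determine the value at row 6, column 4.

row 1, column 2 = 3 (sole candidate).
row 2, column 1 = 1 (sole candidate).
row 2, column 4 = 5 (sole candidate).
row 2, column 5 = 3 (sole candidate).
row 3, column 4 = 6 (sole candidate).
row 4, column 1 = 6 (sole candidate).
row 4, column 6 = 2 (sole candidate).
row 5, column 1 = 3 (sole candidate).
row 5, column 2 = 1 (sole candidate).
row 5, column 5 = 6 (sole candidate).
row 5, column 6 = 5 (sole candidate).
row 6, column 3 = 4 (sole candidate).
row 6, column 5 = 2 (sole candidate).
row 1, column 4 = 2 (sole candidate).
row 1, column 6 = 6 (sole candidate).
row 4, column 5 = 4 (sole candidate).
row 6, column 4 = 3: row 6 has {1,2,4,5,6}; col 4 has {1,2,4,5,6}; region has {1,2,4,5,6} → only 3 remains.

3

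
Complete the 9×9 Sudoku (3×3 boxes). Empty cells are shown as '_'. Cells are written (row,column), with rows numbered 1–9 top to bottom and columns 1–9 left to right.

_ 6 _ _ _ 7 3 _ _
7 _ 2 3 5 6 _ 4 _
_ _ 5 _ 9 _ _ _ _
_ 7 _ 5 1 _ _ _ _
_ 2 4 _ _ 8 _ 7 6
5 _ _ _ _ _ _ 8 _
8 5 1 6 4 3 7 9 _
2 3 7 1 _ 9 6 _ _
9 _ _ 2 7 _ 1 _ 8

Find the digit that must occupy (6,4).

(5,4) = 9: row 5 has {2,4,6,7,8}; col 4 has {1,2,3,5,6}; box has {1,5,8} → only 9 remains.
(5,5) = 3: row 5 has {2,4,6,7,8,9}; col 5 has {1,4,5,7,9}; box has {1,5,8,9} → only 3 remains.
(5,7) = 5: row 5 has {2,3,4,6,7,8,9}; col 7 has {1,3,6,7}; box has {6,7,8} → only 5 remains.
(7,9) = 2: row 7 has {1,3,4,5,6,7,8,9}; col 9 has {6,8}; box has {1,6,7,8,9} → only 2 remains.
(8,5) = 8: row 8 has {1,2,3,6,7,9}; col 5 has {1,3,4,5,7,9}; box has {1,2,3,4,6,7,9} → only 8 remains.
(8,8) = 5: row 8 has {1,2,3,6,7,8,9}; col 8 has {4,7,8,9}; box has {1,2,6,7,8,9} → only 5 remains.
(8,9) = 4: row 8 has {1,2,3,5,6,7,8,9}; col 9 has {2,6,8}; box has {1,2,5,6,7,8,9} → only 4 remains.
(9,2) = 4: row 9 has {1,2,7,8,9}; col 2 has {2,3,5,6,7}; box has {1,2,3,5,7,8,9} → only 4 remains.
(9,3) = 6: row 9 has {1,2,4,7,8,9}; col 3 has {1,2,4,5,7}; box has {1,2,3,4,5,7,8,9} → only 6 remains.
(9,6) = 5: row 9 has {1,2,4,6,7,8,9}; col 6 has {3,6,7,8,9}; box has {1,2,3,4,6,7,8,9} → only 5 remains.
(9,8) = 3: row 9 has {1,2,4,5,6,7,8,9}; col 8 has {4,5,7,8,9}; box has {1,2,4,5,6,7,8,9} → only 3 remains.
(1,5) = 2: row 1 has {3,6,7}; col 5 has {1,3,4,5,7,8,9}; box has {3,5,6,7,9} → only 2 remains.
(1,8) = 1: row 1 has {2,3,6,7}; col 8 has {3,4,5,7,8,9}; box has {3,4} → only 1 remains.
(2,9) = 9: row 2 has {2,3,4,5,6,7}; col 9 has {2,4,6,8}; box has {1,3,4} → only 9 remains.
(3,9) = 7: row 3 has {5,9}; col 9 has {2,4,6,8,9}; box has {1,3,4,9} → only 7 remains.
(4,8) = 2: row 4 has {1,5,7}; col 8 has {1,3,4,5,7,8,9}; box has {5,6,7,8} → only 2 remains.
(4,9) = 3: row 4 has {1,2,5,7}; col 9 has {2,4,6,7,8,9}; box has {2,5,6,7,8} → only 3 remains.
(5,1) = 1: row 5 has {2,3,4,5,6,7,8,9}; col 1 has {2,5,7,8,9}; box has {2,4,5,7} → only 1 remains.
(6,2) = 9: row 6 has {5,8}; col 2 has {2,3,4,5,6,7}; box has {1,2,4,5,7} → only 9 remains.
(6,3) = 3: row 6 has {5,8,9}; col 3 has {1,2,4,5,6,7}; box has {1,2,4,5,7,9} → only 3 remains.
(6,5) = 6: row 6 has {3,5,8,9}; col 5 has {1,2,3,4,5,7,8,9}; box has {1,3,5,8,9} → only 6 remains.
(6,7) = 4: row 6 has {3,5,6,8,9}; col 7 has {1,3,5,6,7}; box has {2,3,5,6,7,8} → only 4 remains.
(6,9) = 1: row 6 has {3,4,5,6,8,9}; col 9 has {2,3,4,6,7,8,9}; box has {2,3,4,5,6,7,8} → only 1 remains.
(1,1) = 4: row 1 has {1,2,3,6,7}; col 1 has {1,2,5,7,8,9}; box has {2,5,6,7} → only 4 remains.
(1,4) = 8: row 1 has {1,2,3,4,6,7}; col 4 has {1,2,3,5,6,9}; box has {2,3,5,6,7,9} → only 8 remains.
(1,9) = 5: row 1 has {1,2,3,4,6,7,8}; col 9 has {1,2,3,4,6,7,8,9}; box has {1,3,4,7,9} → only 5 remains.
(2,7) = 8: row 2 has {2,3,4,5,6,7,9}; col 7 has {1,3,4,5,6,7}; box has {1,3,4,5,7,9} → only 8 remains.
(3,1) = 3: row 3 has {5,7,9}; col 1 has {1,2,4,5,7,8,9}; box has {2,4,5,6,7} → only 3 remains.
(3,4) = 4: row 3 has {3,5,7,9}; col 4 has {1,2,3,5,6,8,9}; box has {2,3,5,6,7,8,9} → only 4 remains.
(3,6) = 1: row 3 has {3,4,5,7,9}; col 6 has {3,5,6,7,8,9}; box has {2,3,4,5,6,7,8,9} → only 1 remains.
(3,7) = 2: row 3 has {1,3,4,5,7,9}; col 7 has {1,3,4,5,6,7,8}; box has {1,3,4,5,7,8,9} → only 2 remains.
(3,8) = 6: row 3 has {1,2,3,4,5,7,9}; col 8 has {1,2,3,4,5,7,8,9}; box has {1,2,3,4,5,7,8,9} → only 6 remains.
(4,1) = 6: row 4 has {1,2,3,5,7}; col 1 has {1,2,3,4,5,7,8,9}; box has {1,2,3,4,5,7,9} → only 6 remains.
(4,3) = 8: row 4 has {1,2,3,5,6,7}; col 3 has {1,2,3,4,5,6,7}; box has {1,2,3,4,5,6,7,9} → only 8 remains.
(4,6) = 4: row 4 has {1,2,3,5,6,7,8}; col 6 has {1,3,5,6,7,8,9}; box has {1,3,5,6,8,9} → only 4 remains.
(4,7) = 9: row 4 has {1,2,3,4,5,6,7,8}; col 7 has {1,2,3,4,5,6,7,8}; box has {1,2,3,4,5,6,7,8} → only 9 remains.
(6,4) = 7: row 6 has {1,3,4,5,6,8,9}; col 4 has {1,2,3,4,5,6,8,9}; box has {1,3,4,5,6,8,9} → only 7 remains.

7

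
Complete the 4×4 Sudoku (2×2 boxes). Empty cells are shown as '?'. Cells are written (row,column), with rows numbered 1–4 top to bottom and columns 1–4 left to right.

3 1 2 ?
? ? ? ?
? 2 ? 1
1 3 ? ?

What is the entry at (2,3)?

(1,4) = 4 (sole candidate).
(2,2) = 4 (sole candidate).
(2,4) = 3 (sole candidate).
(3,1) = 4 (sole candidate).
(3,3) = 3 (sole candidate).
(4,3) = 4 (sole candidate).
(4,4) = 2 (sole candidate).
(2,1) = 2 (sole candidate).
(2,3) = 1: row 2 has {2,3,4}; col 3 has {2,3,4}; box has {2,3,4} → only 1 remains.

1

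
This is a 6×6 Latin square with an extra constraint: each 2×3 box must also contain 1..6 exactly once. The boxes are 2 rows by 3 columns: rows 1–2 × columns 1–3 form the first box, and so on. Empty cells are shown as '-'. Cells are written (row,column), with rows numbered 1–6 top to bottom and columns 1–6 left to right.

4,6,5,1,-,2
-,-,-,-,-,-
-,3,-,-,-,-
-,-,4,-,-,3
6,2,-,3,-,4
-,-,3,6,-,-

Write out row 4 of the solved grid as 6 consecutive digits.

(1,5) = 3: row 1 has {1,2,4,5,6}; col 5 has {}; box has {1,2} → only 3 remains.
(2,2) = 1: row 2 has {}; col 2 has {2,3,6}; box has {4,5,6} → only 1 remains.
(2,3) = 2: row 2 has {1}; col 3 has {3,4,5}; box has {1,4,5,6} → only 2 remains.
(4,2) = 5: row 4 has {3,4}; col 2 has {1,2,3,6}; box has {3,4} → only 5 remains.
(4,4) = 2: row 4 has {3,4,5}; col 4 has {1,3,6}; box has {3} → only 2 remains.
(5,3) = 1: row 5 has {2,3,4,6}; col 3 has {2,3,4,5}; box has {2,3,6} → only 1 remains.
(5,5) = 5: row 5 has {1,2,3,4,6}; col 5 has {3}; box has {3,4,6} → only 5 remains.
(6,1) = 5: row 6 has {3,6}; col 1 has {4,6}; box has {1,2,3,6} → only 5 remains.
(6,2) = 4: row 6 has {3,5,6}; col 2 has {1,2,3,5,6}; box has {1,2,3,5,6} → only 4 remains.
(6,6) = 1: row 6 has {3,4,5,6}; col 6 has {2,3,4}; box has {3,4,5,6} → only 1 remains.
(2,1) = 3: row 2 has {1,2}; col 1 has {4,5,6}; box has {1,2,4,5,6} → only 3 remains.
(3,3) = 6: row 3 has {3}; col 3 has {1,2,3,4,5}; box has {3,4,5} → only 6 remains.
(3,6) = 5: row 3 has {3,6}; col 6 has {1,2,3,4}; box has {2,3} → only 5 remains.
(4,1) = 1: row 4 has {2,3,4,5}; col 1 has {3,4,5,6}; box has {3,4,5,6} → only 1 remains.
(4,5) = 6: row 4 has {1,2,3,4,5}; col 5 has {3,5}; box has {2,3,5} → only 6 remains.

154263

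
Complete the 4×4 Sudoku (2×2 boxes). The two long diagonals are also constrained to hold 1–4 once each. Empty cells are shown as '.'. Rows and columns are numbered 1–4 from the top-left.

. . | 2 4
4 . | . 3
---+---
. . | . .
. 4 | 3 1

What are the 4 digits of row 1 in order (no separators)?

row 1, column 1 = 3: row 1 has {2,4}; col 1 has {4}; box has {4}; main diagonal has {1} → only 3 remains.
row 1, column 2 = 1: row 1 has {2,3,4}; col 2 has {4}; box has {3,4} → only 1 remains.

3124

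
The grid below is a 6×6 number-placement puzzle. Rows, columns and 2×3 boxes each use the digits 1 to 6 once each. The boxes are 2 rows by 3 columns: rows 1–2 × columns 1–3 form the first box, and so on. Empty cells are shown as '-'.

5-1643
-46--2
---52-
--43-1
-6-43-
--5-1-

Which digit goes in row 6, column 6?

6

row 1, column 2 = 2: row 1 has {1,3,4,5,6}; col 2 has {4,6}; box has {1,4,5,6} → only 2 remains.
row 2, column 1 = 3: row 2 has {2,4,6}; col 1 has {5}; box has {1,2,4,5,6} → only 3 remains.
row 2, column 4 = 1: row 2 has {2,3,4,6}; col 4 has {3,4,5,6}; box has {2,3,4,6} → only 1 remains.
row 2, column 5 = 5: row 2 has {1,2,3,4,6}; col 5 has {1,2,3,4}; box has {1,2,3,4,6} → only 5 remains.
row 3, column 3 = 3: row 3 has {2,5}; col 3 has {1,4,5,6}; box has {4} → only 3 remains.
row 4, column 2 = 5: row 4 has {1,3,4}; col 2 has {2,4,6}; box has {3,4} → only 5 remains.
row 4, column 5 = 6: row 4 has {1,3,4,5}; col 5 has {1,2,3,4,5}; box has {1,2,3,5} → only 6 remains.
row 5, column 3 = 2: row 5 has {3,4,6}; col 3 has {1,3,4,5,6}; box has {5,6} → only 2 remains.
row 5, column 6 = 5: row 5 has {2,3,4,6}; col 6 has {1,2,3}; box has {1,3,4} → only 5 remains.
row 6, column 1 = 4: row 6 has {1,5}; col 1 has {3,5}; box has {2,5,6} → only 4 remains.
row 6, column 2 = 3: row 6 has {1,4,5}; col 2 has {2,4,5,6}; box has {2,4,5,6} → only 3 remains.
row 6, column 4 = 2: row 6 has {1,3,4,5}; col 4 has {1,3,4,5,6}; box has {1,3,4,5} → only 2 remains.
row 6, column 6 = 6: row 6 has {1,2,3,4,5}; col 6 has {1,2,3,5}; box has {1,2,3,4,5} → only 6 remains.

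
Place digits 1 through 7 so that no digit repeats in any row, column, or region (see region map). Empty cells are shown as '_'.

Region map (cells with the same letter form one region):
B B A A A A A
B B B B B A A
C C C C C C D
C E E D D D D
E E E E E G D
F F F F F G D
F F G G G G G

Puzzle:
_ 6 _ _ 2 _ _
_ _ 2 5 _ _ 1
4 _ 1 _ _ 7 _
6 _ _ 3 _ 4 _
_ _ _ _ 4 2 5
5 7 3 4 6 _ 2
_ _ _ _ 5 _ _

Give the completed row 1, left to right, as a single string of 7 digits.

row 1, column 4 = 7: row 1 has {2,6}; col 4 has {3,4,5}; region has {1,2} → only 7 remains.
row 3, column 4 = 2: row 3 has {1,4,7}; col 4 has {3,4,5,7}; region has {1,4,6,7} → only 2 remains.
row 3, column 5 = 3: row 3 has {1,2,4,7}; col 5 has {2,4,5,6}; region has {1,2,4,6,7} → only 3 remains.
row 3, column 7 = 6: row 3 has {1,2,3,4,7}; col 7 has {1,2,5}; region has {2,3,4,5} → only 6 remains.
row 4, column 7 = 7: row 4 has {3,4,6}; col 7 has {1,2,5,6}; region has {2,3,4,5,6} → only 7 remains.
row 6, column 6 = 1: row 6 has {2,3,4,5,6,7}; col 6 has {2,4,7}; region has {2,5} → only 1 remains.
row 7, column 4 = 6: row 7 has {5}; col 4 has {2,3,4,5,7}; region has {1,2,5} → only 6 remains.
row 7, column 6 = 3: row 7 has {5,6}; col 6 has {1,2,4,7}; region has {1,2,5,6} → only 3 remains.
row 7, column 7 = 4: row 7 has {3,5,6}; col 7 has {1,2,5,6,7}; region has {1,2,3,5,6} → only 4 remains.
row 1, column 6 = 5: row 1 has {2,6,7}; col 6 has {1,2,3,4,7}; region has {1,2,7} → only 5 remains.
row 1, column 7 = 3: row 1 has {2,5,6,7}; col 7 has {1,2,4,5,6,7}; region has {1,2,5,7} → only 3 remains.
row 2, column 5 = 7: row 2 has {1,2,5}; col 5 has {2,3,4,5,6}; region has {2,5,6} → only 7 remains.
row 2, column 6 = 6: row 2 has {1,2,5,7}; col 6 has {1,2,3,4,5,7}; region has {1,2,3,5,7} → only 6 remains.
row 3, column 2 = 5: row 3 has {1,2,3,4,6,7}; col 2 has {6,7}; region has {1,2,3,4,6,7} → only 5 remains.
row 4, column 3 = 5: row 4 has {3,4,6,7}; col 3 has {1,2,3}; region has {4} → only 5 remains.
row 4, column 5 = 1: row 4 has {3,4,5,6,7}; col 5 has {2,3,4,5,6,7}; region has {2,3,4,5,6,7} → only 1 remains.
row 5, column 4 = 1: row 5 has {2,4,5}; col 4 has {2,3,4,5,6,7}; region has {4,5} → only 1 remains.
row 7, column 3 = 7: row 7 has {3,4,5,6}; col 3 has {1,2,3,5}; region has {1,2,3,4,5,6} → only 7 remains.
row 1, column 1 = 1: row 1 has {2,3,5,6,7}; col 1 has {4,5,6}; region has {2,5,6,7} → only 1 remains.
row 1, column 3 = 4: row 1 has {1,2,3,5,6,7}; col 3 has {1,2,3,5,7}; region has {1,2,3,5,6,7} → only 4 remains.

1647253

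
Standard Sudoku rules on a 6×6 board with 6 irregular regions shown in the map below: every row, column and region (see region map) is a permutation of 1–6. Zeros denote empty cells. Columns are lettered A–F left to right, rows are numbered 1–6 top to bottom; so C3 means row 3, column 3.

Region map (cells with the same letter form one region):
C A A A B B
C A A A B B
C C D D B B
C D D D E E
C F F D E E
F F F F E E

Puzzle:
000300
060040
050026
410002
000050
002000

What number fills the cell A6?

5

E1 = 1: row 1 has {3}; col 5 has {2,4,5}; region has {2,4,6} → only 1 remains.
F1 = 5: row 1 has {1,3}; col 6 has {2,6}; region has {1,2,4,6} → only 5 remains.
F2 = 3: row 2 has {4,6}; col 6 has {2,5,6}; region has {1,2,4,5,6} → only 3 remains.
D3 = 4: row 3 has {2,5,6}; col 4 has {3}; region has {1} → only 4 remains.
C1 = 4: row 1 has {1,3,5}; col 3 has {2}; region has {3,6} → only 4 remains.
C3 = 3: row 3 has {2,4,5,6}; col 3 has {2,4}; region has {1,4} → only 3 remains.
B1 = 2: row 1 has {1,3,4,5}; col 2 has {1,5,6}; region has {3,4,6} → only 2 remains.
A3 = 1: row 3 has {2,3,4,5,6}; col 1 has {4}; region has {4,5} → only 1 remains.
A1 = 6: row 1 has {1,2,3,4,5}; col 1 has {1,4}; region has {1,4,5} → only 6 remains.
A2 = 2: row 2 has {3,4,6}; col 1 has {1,4,6}; region has {1,4,5,6} → only 2 remains.
A5 = 3: row 5 has {5}; col 1 has {1,2,4,6}; region has {1,2,4,5,6} → only 3 remains.
B5 = 4: row 5 has {3,5}; col 2 has {1,2,5,6}; region has {2} → only 4 remains.
F5 = 1: row 5 has {3,4,5}; col 6 has {2,3,5,6}; region has {2,5} → only 1 remains.
A6 = 5: row 6 has {2}; col 1 has {1,2,3,4,6}; region has {2,4} → only 5 remains.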